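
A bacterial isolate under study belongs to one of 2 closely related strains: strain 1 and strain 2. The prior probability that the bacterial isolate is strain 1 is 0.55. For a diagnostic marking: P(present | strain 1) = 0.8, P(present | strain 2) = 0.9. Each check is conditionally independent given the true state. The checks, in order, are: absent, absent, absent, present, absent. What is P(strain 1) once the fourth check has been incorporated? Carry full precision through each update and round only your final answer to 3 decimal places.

Apply Bayes' rule sequentially, carrying P(strain 1) forward.
After 'absent': P(strain 1) = 0.2·0.5500 / (0.2·0.5500 + 0.1·0.4500) ≈ 0.7097
After 'absent': P(strain 1) = 0.2·0.7097 / (0.2·0.7097 + 0.1·0.2903) ≈ 0.8302
After 'absent': P(strain 1) = 0.2·0.8302 / (0.2·0.8302 + 0.1·0.1698) ≈ 0.9072
After 'present': P(strain 1) = 0.8·0.9072 / (0.8·0.9072 + 0.9·0.0928) ≈ 0.8968

0.897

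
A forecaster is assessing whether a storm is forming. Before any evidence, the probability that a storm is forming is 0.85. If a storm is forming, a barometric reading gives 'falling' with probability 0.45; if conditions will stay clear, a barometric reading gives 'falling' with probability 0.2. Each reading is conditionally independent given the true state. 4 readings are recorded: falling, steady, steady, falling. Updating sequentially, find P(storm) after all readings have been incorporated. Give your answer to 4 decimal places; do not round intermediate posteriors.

0.9313

After 'falling': P(storm) = 0.45·0.8500 / (0.45·0.8500 + 0.2·0.1500) ≈ 0.9273
After 'steady': P(storm) = 0.55·0.9273 / (0.55·0.9273 + 0.8·0.0727) ≈ 0.8976
After 'steady': P(storm) = 0.55·0.8976 / (0.55·0.8976 + 0.8·0.1024) ≈ 0.8577
After 'falling': P(storm) = 0.45·0.8577 / (0.45·0.8577 + 0.2·0.1423) ≈ 0.9313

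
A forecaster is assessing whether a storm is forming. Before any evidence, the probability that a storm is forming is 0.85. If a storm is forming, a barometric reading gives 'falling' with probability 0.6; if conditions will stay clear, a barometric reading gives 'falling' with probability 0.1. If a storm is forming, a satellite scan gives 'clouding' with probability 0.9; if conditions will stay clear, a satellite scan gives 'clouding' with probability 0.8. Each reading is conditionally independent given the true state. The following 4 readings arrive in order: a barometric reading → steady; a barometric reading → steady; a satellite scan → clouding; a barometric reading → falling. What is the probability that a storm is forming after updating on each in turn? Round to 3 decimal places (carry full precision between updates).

After a barometric reading='steady': P(storm) = 0.4·0.8500 / (0.4·0.8500 + 0.9·0.1500) ≈ 0.7158
After a barometric reading='steady': P(storm) = 0.4·0.7158 / (0.4·0.7158 + 0.9·0.2842) ≈ 0.5282
After a satellite scan='clouding': P(storm) = 0.9·0.5282 / (0.9·0.5282 + 0.8·0.4718) ≈ 0.5574
After a barometric reading='falling': P(storm) = 0.6·0.5574 / (0.6·0.5574 + 0.1·0.4426) ≈ 0.8831

0.883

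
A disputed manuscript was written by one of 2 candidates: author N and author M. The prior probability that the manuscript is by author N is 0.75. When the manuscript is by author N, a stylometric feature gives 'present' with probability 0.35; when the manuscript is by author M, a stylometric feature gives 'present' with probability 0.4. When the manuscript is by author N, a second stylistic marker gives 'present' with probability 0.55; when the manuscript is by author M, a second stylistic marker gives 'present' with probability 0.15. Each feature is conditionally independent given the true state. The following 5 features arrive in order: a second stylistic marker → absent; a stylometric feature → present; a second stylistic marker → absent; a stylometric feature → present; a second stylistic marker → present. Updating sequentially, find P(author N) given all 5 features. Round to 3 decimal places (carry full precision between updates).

0.702

After a second stylistic marker='absent': P(author N) = 0.45·0.7500 / (0.45·0.7500 + 0.85·0.2500) ≈ 0.6136
After a stylometric feature='present': P(author N) = 0.35·0.6136 / (0.35·0.6136 + 0.4·0.3864) ≈ 0.5815
After a second stylistic marker='absent': P(author N) = 0.45·0.5815 / (0.45·0.5815 + 0.85·0.4185) ≈ 0.4239
After a stylometric feature='present': P(author N) = 0.35·0.4239 / (0.35·0.4239 + 0.4·0.5761) ≈ 0.3916
After a second stylistic marker='present': P(author N) = 0.55·0.3916 / (0.55·0.3916 + 0.15·0.6084) ≈ 0.7024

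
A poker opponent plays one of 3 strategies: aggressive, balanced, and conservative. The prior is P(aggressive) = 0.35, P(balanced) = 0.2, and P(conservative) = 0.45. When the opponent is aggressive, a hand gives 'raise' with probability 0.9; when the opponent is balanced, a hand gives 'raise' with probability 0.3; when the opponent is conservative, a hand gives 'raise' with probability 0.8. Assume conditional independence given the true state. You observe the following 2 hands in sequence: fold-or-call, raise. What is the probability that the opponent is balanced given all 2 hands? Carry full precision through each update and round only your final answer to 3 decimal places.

0.289

After 'fold-or-call': normaliser = 0.1·0.3500 + 0.7·0.2000 + 0.2·0.4500; P(aggressive) ≈ 0.1321, P(balanced) ≈ 0.5283, P(conservative) ≈ 0.3396
After 'raise': normaliser = 0.9·0.1321 + 0.3·0.5283 + 0.8·0.3396; P(aggressive) ≈ 0.2165, P(balanced) ≈ 0.2887, P(conservative) ≈ 0.4948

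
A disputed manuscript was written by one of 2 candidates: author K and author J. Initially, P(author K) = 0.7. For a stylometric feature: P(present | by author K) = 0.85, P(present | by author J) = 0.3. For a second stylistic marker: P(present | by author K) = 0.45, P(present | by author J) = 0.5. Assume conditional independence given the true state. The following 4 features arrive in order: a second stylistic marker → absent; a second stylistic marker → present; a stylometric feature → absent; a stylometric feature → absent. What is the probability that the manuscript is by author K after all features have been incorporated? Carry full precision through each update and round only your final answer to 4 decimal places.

0.0959

Apply Bayes' rule sequentially, carrying P(author K) forward.
After a second stylistic marker='absent': P(author K) = 0.55·0.7000 / (0.55·0.7000 + 0.5·0.3000) ≈ 0.7196
After a second stylistic marker='present': P(author K) = 0.45·0.7196 / (0.45·0.7196 + 0.5·0.2804) ≈ 0.6979
After a stylometric feature='absent': P(author K) = 0.15·0.6979 / (0.15·0.6979 + 0.7·0.3021) ≈ 0.3311
After a stylometric feature='absent': P(author K) = 0.15·0.3311 / (0.15·0.3311 + 0.7·0.6689) ≈ 0.0959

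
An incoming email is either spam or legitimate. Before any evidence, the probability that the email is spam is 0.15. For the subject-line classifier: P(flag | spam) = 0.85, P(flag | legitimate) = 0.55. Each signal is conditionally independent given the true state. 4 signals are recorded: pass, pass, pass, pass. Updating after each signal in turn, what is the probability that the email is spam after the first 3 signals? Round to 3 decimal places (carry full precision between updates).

After 'pass': P(spam) = 0.15·0.1500 / (0.15·0.1500 + 0.45·0.8500) ≈ 0.0556
After 'pass': P(spam) = 0.15·0.0556 / (0.15·0.0556 + 0.45·0.9444) ≈ 0.0192
After 'pass': P(spam) = 0.15·0.0192 / (0.15·0.0192 + 0.45·0.9808) ≈ 0.0065

0.006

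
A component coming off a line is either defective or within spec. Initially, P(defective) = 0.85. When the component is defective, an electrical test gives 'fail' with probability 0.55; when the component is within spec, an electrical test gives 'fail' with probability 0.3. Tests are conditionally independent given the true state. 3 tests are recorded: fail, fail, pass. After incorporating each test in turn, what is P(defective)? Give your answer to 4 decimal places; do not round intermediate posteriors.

Each posterior becomes the prior for the next update.
After 'fail': P(defective) = 0.55·0.8500 / (0.55·0.8500 + 0.3·0.1500) ≈ 0.9122
After 'fail': P(defective) = 0.55·0.9122 / (0.55·0.9122 + 0.3·0.0878) ≈ 0.9501
After 'pass': P(defective) = 0.45·0.9501 / (0.45·0.9501 + 0.7·0.0499) ≈ 0.9245

0.9245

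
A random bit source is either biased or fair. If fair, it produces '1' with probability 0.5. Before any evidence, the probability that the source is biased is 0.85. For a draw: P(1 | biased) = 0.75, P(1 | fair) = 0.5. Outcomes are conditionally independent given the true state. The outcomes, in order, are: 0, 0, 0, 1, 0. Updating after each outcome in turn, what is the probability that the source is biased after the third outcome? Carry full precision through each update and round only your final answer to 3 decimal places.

0.415

Apply Bayes' rule sequentially, carrying P(biased) forward.
After '0': P(biased) = 0.25·0.8500 / (0.25·0.8500 + 0.5·0.1500) ≈ 0.7391
After '0': P(biased) = 0.25·0.7391 / (0.25·0.7391 + 0.5·0.2609) ≈ 0.5862
After '0': P(biased) = 0.25·0.5862 / (0.25·0.5862 + 0.5·0.4138) ≈ 0.4146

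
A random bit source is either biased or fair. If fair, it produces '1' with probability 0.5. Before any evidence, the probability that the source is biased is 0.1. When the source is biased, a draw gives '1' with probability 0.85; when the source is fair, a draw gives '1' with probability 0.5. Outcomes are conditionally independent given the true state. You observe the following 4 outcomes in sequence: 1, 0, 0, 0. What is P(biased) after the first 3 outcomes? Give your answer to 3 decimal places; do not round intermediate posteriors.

0.017

After '1': P(biased) = 0.85·0.1000 / (0.85·0.1000 + 0.5·0.9000) ≈ 0.1589
After '0': P(biased) = 0.15·0.1589 / (0.15·0.1589 + 0.5·0.8411) ≈ 0.0536
After '0': P(biased) = 0.15·0.0536 / (0.15·0.0536 + 0.5·0.9464) ≈ 0.0167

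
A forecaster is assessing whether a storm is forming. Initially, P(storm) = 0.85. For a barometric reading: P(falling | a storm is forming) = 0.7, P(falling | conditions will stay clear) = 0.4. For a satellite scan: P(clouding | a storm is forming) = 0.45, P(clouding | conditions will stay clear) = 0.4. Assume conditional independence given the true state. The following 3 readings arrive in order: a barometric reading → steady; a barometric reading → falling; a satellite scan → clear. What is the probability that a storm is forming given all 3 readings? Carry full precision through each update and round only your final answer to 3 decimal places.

Apply Bayes' rule sequentially, carrying P(storm) forward.
After a barometric reading='steady': P(storm) = 0.3·0.8500 / (0.3·0.8500 + 0.6·0.1500) ≈ 0.7391
After a barometric reading='falling': P(storm) = 0.7·0.7391 / (0.7·0.7391 + 0.4·0.2609) ≈ 0.8322
After a satellite scan='clear': P(storm) = 0.55·0.8322 / (0.55·0.8322 + 0.6·0.1678) ≈ 0.8197

0.820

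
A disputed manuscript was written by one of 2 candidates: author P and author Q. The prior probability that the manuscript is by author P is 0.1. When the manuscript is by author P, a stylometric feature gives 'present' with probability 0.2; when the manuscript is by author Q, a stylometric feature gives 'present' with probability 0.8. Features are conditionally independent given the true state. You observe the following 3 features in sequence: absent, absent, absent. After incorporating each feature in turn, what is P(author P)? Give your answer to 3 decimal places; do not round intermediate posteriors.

0.877

After 'absent': P(author P) = 0.8·0.1000 / (0.8·0.1000 + 0.2·0.9000) ≈ 0.3077
After 'absent': P(author P) = 0.8·0.3077 / (0.8·0.3077 + 0.2·0.6923) ≈ 0.6400
After 'absent': P(author P) = 0.8·0.6400 / (0.8·0.6400 + 0.2·0.3600) ≈ 0.8767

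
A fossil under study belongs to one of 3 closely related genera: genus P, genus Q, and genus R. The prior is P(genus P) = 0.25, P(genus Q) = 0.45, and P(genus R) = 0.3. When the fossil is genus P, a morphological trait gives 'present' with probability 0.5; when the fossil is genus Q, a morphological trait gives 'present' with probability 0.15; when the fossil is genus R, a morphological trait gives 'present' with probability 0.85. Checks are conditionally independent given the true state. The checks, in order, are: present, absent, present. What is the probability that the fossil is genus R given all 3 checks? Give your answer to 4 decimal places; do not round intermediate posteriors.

After 'present': normaliser = 0.5·0.2500 + 0.15·0.4500 + 0.85·0.3000; P(genus P) ≈ 0.2793, P(genus Q) ≈ 0.1508, P(genus R) ≈ 0.5698
After 'absent': normaliser = 0.5·0.2793 + 0.85·0.1508 + 0.15·0.5698; P(genus P) ≈ 0.3953, P(genus Q) ≈ 0.3628, P(genus R) ≈ 0.2419
After 'present': normaliser = 0.5·0.3953 + 0.15·0.3628 + 0.85·0.2419; P(genus P) ≈ 0.4318, P(genus Q) ≈ 0.1189, P(genus R) ≈ 0.4493

0.4493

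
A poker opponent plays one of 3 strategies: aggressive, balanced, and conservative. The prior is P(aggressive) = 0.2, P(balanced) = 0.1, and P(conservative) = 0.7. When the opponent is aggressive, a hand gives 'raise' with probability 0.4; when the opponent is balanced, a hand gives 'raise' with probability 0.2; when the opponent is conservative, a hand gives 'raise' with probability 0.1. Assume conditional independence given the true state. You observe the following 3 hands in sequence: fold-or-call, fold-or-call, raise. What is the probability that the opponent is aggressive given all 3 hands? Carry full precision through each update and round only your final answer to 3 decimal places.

0.293

After 'fold-or-call': normaliser = 0.6·0.2000 + 0.8·0.1000 + 0.9·0.7000; P(aggressive) ≈ 0.1446, P(balanced) ≈ 0.0964, P(conservative) ≈ 0.7590
After 'fold-or-call': normaliser = 0.6·0.1446 + 0.8·0.0964 + 0.9·0.7590; P(aggressive) ≈ 0.1024, P(balanced) ≈ 0.0910, P(conservative) ≈ 0.8065
After 'raise': normaliser = 0.4·0.1024 + 0.2·0.0910 + 0.1·0.8065; P(aggressive) ≈ 0.2930, P(balanced) ≈ 0.1302, P(conservative) ≈ 0.5768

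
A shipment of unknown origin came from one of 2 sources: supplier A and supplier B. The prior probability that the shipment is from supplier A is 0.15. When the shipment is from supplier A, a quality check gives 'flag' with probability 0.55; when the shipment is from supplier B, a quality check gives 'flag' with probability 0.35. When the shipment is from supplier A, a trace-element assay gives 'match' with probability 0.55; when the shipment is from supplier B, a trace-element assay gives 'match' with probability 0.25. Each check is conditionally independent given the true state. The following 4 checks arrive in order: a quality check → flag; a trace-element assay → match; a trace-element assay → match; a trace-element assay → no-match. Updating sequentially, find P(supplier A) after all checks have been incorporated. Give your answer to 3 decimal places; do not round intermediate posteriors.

0.446

After a quality check='flag': P(supplier A) = 0.55·0.1500 / (0.55·0.1500 + 0.35·0.8500) ≈ 0.2171
After a trace-element assay='match': P(supplier A) = 0.55·0.2171 / (0.55·0.2171 + 0.25·0.7829) ≈ 0.3789
After a trace-element assay='match': P(supplier A) = 0.55·0.3789 / (0.55·0.3789 + 0.25·0.6211) ≈ 0.5730
After a trace-element assay='no-match': P(supplier A) = 0.45·0.5730 / (0.45·0.5730 + 0.75·0.4270) ≈ 0.4461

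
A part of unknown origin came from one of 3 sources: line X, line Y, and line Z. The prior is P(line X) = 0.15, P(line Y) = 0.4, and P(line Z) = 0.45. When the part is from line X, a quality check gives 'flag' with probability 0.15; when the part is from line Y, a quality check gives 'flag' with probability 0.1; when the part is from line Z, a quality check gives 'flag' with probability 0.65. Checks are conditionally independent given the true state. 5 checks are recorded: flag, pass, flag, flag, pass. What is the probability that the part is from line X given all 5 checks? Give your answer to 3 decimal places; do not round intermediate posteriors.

0.023

After 'flag': normaliser = 0.15·0.1500 + 0.1·0.4000 + 0.65·0.4500; P(line X) ≈ 0.0634, P(line Y) ≈ 0.1127, P(line Z) ≈ 0.8239
After 'pass': normaliser = 0.85·0.0634 + 0.9·0.1127 + 0.35·0.8239; P(line X) ≈ 0.1214, P(line Y) ≈ 0.2286, P(line Z) ≈ 0.6500
After 'flag': normaliser = 0.15·0.1214 + 0.1·0.2286 + 0.65·0.6500; P(line X) ≈ 0.0393, P(line Y) ≈ 0.0493, P(line Z) ≈ 0.9114
After 'flag': normaliser = 0.15·0.0393 + 0.1·0.0493 + 0.65·0.9114; P(line X) ≈ 0.0098, P(line Y) ≈ 0.0082, P(line Z) ≈ 0.9821
After 'pass': normaliser = 0.85·0.0098 + 0.9·0.0082 + 0.35·0.9821; P(line X) ≈ 0.0231, P(line Y) ≈ 0.0205, P(line Z) ≈ 0.9564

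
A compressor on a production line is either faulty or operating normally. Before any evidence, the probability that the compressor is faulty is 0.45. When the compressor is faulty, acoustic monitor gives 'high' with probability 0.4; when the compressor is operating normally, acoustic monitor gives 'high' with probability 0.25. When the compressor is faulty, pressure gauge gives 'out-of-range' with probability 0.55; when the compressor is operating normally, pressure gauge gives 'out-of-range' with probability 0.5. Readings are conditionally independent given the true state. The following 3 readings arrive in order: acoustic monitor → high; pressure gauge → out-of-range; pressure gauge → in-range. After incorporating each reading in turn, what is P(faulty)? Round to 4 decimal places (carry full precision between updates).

0.5645

Each posterior becomes the prior for the next update.
After acoustic monitor='high': P(faulty) = 0.4·0.4500 / (0.4·0.4500 + 0.25·0.5500) ≈ 0.5669
After pressure gauge='out-of-range': P(faulty) = 0.55·0.5669 / (0.55·0.5669 + 0.5·0.4331) ≈ 0.5902
After pressure gauge='in-range': P(faulty) = 0.45·0.5902 / (0.45·0.5902 + 0.5·0.4098) ≈ 0.5645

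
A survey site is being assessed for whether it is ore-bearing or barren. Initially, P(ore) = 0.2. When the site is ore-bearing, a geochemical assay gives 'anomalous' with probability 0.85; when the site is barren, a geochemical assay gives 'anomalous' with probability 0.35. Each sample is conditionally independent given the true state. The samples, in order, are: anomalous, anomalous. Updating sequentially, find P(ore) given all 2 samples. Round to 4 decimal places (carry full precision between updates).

0.5959

Apply Bayes' rule sequentially, carrying P(ore) forward.
After 'anomalous': P(ore) = 0.85·0.2000 / (0.85·0.2000 + 0.35·0.8000) ≈ 0.3778
After 'anomalous': P(ore) = 0.85·0.3778 / (0.85·0.3778 + 0.35·0.6222) ≈ 0.5959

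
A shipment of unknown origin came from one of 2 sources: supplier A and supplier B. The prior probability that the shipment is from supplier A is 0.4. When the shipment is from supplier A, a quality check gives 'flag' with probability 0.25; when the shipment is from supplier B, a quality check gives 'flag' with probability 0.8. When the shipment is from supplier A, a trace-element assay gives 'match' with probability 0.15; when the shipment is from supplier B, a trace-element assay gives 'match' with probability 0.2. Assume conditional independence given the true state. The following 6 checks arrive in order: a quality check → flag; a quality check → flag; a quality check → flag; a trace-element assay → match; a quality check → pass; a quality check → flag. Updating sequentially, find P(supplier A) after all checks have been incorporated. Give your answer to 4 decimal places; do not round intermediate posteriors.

0.0176

After a quality check='flag': P(supplier A) = 0.25·0.4000 / (0.25·0.4000 + 0.8·0.6000) ≈ 0.1724
After a quality check='flag': P(supplier A) = 0.25·0.1724 / (0.25·0.1724 + 0.8·0.8276) ≈ 0.0611
After a quality check='flag': P(supplier A) = 0.25·0.0611 / (0.25·0.0611 + 0.8·0.9389) ≈ 0.0199
After a trace-element assay='match': P(supplier A) = 0.15·0.0199 / (0.15·0.0199 + 0.2·0.9801) ≈ 0.0150
After a quality check='pass': P(supplier A) = 0.75·0.0150 / (0.75·0.0150 + 0.2·0.9850) ≈ 0.0541
After a quality check='flag': P(supplier A) = 0.25·0.0541 / (0.25·0.0541 + 0.8·0.9459) ≈ 0.0176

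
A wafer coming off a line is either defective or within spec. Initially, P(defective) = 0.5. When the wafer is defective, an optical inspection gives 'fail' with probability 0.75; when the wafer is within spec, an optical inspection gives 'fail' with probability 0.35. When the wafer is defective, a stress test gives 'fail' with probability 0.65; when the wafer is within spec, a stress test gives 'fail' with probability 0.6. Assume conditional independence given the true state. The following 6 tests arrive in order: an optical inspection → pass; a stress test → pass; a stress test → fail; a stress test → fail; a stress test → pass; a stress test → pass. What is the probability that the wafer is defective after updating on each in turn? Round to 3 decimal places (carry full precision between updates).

0.232

After an optical inspection='pass': P(defective) = 0.25·0.5000 / (0.25·0.5000 + 0.65·0.5000) ≈ 0.2778
After a stress test='pass': P(defective) = 0.35·0.2778 / (0.35·0.2778 + 0.4·0.7222) ≈ 0.2518
After a stress test='fail': P(defective) = 0.65·0.2518 / (0.65·0.2518 + 0.6·0.7482) ≈ 0.2672
After a stress test='fail': P(defective) = 0.65·0.2672 / (0.65·0.2672 + 0.6·0.7328) ≈ 0.2831
After a stress test='pass': P(defective) = 0.35·0.2831 / (0.35·0.2831 + 0.4·0.7169) ≈ 0.2568
After a stress test='pass': P(defective) = 0.35·0.2568 / (0.35·0.2568 + 0.4·0.7432) ≈ 0.2322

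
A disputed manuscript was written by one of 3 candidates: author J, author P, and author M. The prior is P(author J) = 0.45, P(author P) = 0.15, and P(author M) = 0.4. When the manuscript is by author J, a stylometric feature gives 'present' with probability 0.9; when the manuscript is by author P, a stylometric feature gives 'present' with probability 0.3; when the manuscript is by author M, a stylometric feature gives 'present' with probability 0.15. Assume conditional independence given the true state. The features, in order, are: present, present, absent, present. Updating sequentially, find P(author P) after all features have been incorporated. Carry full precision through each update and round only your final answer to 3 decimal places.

0.077

Apply Bayes' rule sequentially, carrying P(author P) forward.
After 'present': normaliser = 0.9·0.4500 + 0.3·0.1500 + 0.15·0.4000; P(author J) ≈ 0.7941, P(author P) ≈ 0.0882, P(author M) ≈ 0.1176
After 'present': normaliser = 0.9·0.7941 + 0.3·0.0882 + 0.15·0.1176; P(author J) ≈ 0.9419, P(author P) ≈ 0.0349, P(author M) ≈ 0.0233
After 'absent': normaliser = 0.1·0.9419 + 0.7·0.0349 + 0.85·0.0233; P(author J) ≈ 0.6807, P(author P) ≈ 0.1765, P(author M) ≈ 0.1429
After 'present': normaliser = 0.9·0.6807 + 0.3·0.1765 + 0.15·0.1429; P(author J) ≈ 0.8917, P(author P) ≈ 0.0771, P(author M) ≈ 0.0312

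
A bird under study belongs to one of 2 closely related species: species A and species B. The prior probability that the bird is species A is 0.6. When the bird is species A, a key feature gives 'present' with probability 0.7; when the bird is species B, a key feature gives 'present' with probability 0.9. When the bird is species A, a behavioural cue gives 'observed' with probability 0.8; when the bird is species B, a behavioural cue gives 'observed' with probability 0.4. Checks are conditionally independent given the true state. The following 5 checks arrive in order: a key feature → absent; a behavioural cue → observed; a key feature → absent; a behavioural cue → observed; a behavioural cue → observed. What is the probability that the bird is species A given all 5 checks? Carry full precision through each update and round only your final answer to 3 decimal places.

After a key feature='absent': P(species A) = 0.3·0.6000 / (0.3·0.6000 + 0.1·0.4000) ≈ 0.8182
After a behavioural cue='observed': P(species A) = 0.8·0.8182 / (0.8·0.8182 + 0.4·0.1818) ≈ 0.9000
After a key feature='absent': P(species A) = 0.3·0.9000 / (0.3·0.9000 + 0.1·0.1000) ≈ 0.9643
After a behavioural cue='observed': P(species A) = 0.8·0.9643 / (0.8·0.9643 + 0.4·0.0357) ≈ 0.9818
After a behavioural cue='observed': P(species A) = 0.8·0.9818 / (0.8·0.9818 + 0.4·0.0182) ≈ 0.9908

0.991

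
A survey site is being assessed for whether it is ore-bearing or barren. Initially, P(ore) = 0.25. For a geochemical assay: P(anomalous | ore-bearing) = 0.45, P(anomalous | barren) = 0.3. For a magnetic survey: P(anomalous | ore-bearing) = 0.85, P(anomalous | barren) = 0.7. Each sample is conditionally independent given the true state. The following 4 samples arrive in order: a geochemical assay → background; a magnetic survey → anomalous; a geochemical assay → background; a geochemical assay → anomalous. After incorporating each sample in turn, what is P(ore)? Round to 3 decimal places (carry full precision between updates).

After a geochemical assay='background': P(ore) = 0.55·0.2500 / (0.55·0.2500 + 0.7·0.7500) ≈ 0.2075
After a magnetic survey='anomalous': P(ore) = 0.85·0.2075 / (0.85·0.2075 + 0.7·0.7925) ≈ 0.2413
After a geochemical assay='background': P(ore) = 0.55·0.2413 / (0.55·0.2413 + 0.7·0.7587) ≈ 0.1999
After a geochemical assay='anomalous': P(ore) = 0.45·0.1999 / (0.45·0.1999 + 0.3·0.8001) ≈ 0.2726

0.273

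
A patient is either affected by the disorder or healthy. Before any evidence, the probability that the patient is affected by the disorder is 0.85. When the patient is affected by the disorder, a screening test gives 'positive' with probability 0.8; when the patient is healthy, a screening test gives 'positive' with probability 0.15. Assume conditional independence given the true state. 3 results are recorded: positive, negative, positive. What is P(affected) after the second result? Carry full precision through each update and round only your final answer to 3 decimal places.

After 'positive': P(affected) = 0.8·0.8500 / (0.8·0.8500 + 0.15·0.1500) ≈ 0.9680
After 'negative': P(affected) = 0.2·0.9680 / (0.2·0.9680 + 0.85·0.0320) ≈ 0.8767

0.877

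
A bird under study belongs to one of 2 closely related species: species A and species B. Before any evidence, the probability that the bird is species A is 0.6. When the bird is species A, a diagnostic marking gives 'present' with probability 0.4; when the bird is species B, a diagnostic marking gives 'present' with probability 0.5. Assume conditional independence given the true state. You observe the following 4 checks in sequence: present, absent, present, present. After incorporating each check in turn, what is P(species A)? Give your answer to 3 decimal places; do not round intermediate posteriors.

0.480

Apply Bayes' rule sequentially, carrying P(species A) forward.
After 'present': P(species A) = 0.4·0.6000 / (0.4·0.6000 + 0.5·0.4000) ≈ 0.5455
After 'absent': P(species A) = 0.6·0.5455 / (0.6·0.5455 + 0.5·0.4545) ≈ 0.5902
After 'present': P(species A) = 0.4·0.5902 / (0.4·0.5902 + 0.5·0.4098) ≈ 0.5353
After 'present': P(species A) = 0.4·0.5353 / (0.4·0.5353 + 0.5·0.4647) ≈ 0.4796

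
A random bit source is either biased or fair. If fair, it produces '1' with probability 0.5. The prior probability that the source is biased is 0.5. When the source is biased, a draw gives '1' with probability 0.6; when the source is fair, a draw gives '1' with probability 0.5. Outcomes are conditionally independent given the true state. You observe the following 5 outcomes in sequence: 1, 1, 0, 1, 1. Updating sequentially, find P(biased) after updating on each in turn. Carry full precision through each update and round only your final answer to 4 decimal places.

0.6239

After '1': P(biased) = 0.6·0.5000 / (0.6·0.5000 + 0.5·0.5000) ≈ 0.5455
After '1': P(biased) = 0.6·0.5455 / (0.6·0.5455 + 0.5·0.4545) ≈ 0.5902
After '0': P(biased) = 0.4·0.5902 / (0.4·0.5902 + 0.5·0.4098) ≈ 0.5353
After '1': P(biased) = 0.6·0.5353 / (0.6·0.5353 + 0.5·0.4647) ≈ 0.5803
After '1': P(biased) = 0.6·0.5803 / (0.6·0.5803 + 0.5·0.4197) ≈ 0.6239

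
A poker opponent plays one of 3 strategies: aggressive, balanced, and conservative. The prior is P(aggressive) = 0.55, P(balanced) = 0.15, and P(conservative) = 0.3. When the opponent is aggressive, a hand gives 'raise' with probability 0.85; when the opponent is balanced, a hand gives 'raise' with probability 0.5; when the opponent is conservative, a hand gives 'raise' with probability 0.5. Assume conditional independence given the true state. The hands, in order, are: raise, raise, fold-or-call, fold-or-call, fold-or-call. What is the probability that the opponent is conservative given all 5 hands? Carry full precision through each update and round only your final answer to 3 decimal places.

Apply Bayes' rule sequentially, carrying P(conservative) forward.
After 'raise': normaliser = 0.85·0.5500 + 0.5·0.1500 + 0.5·0.3000; P(aggressive) ≈ 0.6751, P(balanced) ≈ 0.1083, P(conservative) ≈ 0.2166
After 'raise': normaliser = 0.85·0.6751 + 0.5·0.1083 + 0.5·0.2166; P(aggressive) ≈ 0.7794, P(balanced) ≈ 0.0735, P(conservative) ≈ 0.1471
After 'fold-or-call': normaliser = 0.15·0.7794 + 0.5·0.0735 + 0.5·0.1471; P(aggressive) ≈ 0.5145, P(balanced) ≈ 0.1618, P(conservative) ≈ 0.3237
After 'fold-or-call': normaliser = 0.15·0.5145 + 0.5·0.1618 + 0.5·0.3237; P(aggressive) ≈ 0.2412, P(balanced) ≈ 0.2529, P(conservative) ≈ 0.5059
After 'fold-or-call': normaliser = 0.15·0.2412 + 0.5·0.2529 + 0.5·0.5059; P(aggressive) ≈ 0.0871, P(balanced) ≈ 0.3043, P(conservative) ≈ 0.6086

0.609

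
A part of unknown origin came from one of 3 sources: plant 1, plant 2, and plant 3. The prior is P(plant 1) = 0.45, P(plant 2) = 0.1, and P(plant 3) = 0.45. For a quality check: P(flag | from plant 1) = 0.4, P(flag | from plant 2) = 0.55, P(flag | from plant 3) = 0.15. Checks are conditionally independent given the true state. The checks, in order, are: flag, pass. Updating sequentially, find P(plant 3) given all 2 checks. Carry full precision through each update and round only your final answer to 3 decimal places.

After 'flag': normaliser = 0.4·0.4500 + 0.55·0.1000 + 0.15·0.4500; P(plant 1) ≈ 0.5950, P(plant 2) ≈ 0.1818, P(plant 3) ≈ 0.2231
After 'pass': normaliser = 0.6·0.5950 + 0.45·0.1818 + 0.85·0.2231; P(plant 1) ≈ 0.5680, P(plant 2) ≈ 0.1302, P(plant 3) ≈ 0.3018

0.302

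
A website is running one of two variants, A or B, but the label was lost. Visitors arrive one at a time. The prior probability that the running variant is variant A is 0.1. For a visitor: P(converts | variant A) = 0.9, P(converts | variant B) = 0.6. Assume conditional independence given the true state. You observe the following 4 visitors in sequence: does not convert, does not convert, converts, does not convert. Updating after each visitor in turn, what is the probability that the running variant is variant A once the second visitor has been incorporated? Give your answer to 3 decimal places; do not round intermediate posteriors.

0.007

After 'does not convert': P(A) = 0.1·0.1000 / (0.1·0.1000 + 0.4·0.9000) ≈ 0.0270
After 'does not convert': P(A) = 0.1·0.0270 / (0.1·0.0270 + 0.4·0.9730) ≈ 0.0069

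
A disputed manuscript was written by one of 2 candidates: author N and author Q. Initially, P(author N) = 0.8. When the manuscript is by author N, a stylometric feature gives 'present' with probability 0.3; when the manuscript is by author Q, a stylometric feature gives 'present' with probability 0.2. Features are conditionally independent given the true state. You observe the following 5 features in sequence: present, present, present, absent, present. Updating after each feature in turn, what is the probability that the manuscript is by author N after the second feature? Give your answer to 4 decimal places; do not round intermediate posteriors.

After 'present': P(author N) = 0.3·0.8000 / (0.3·0.8000 + 0.2·0.2000) ≈ 0.8571
After 'present': P(author N) = 0.3·0.8571 / (0.3·0.8571 + 0.2·0.1429) ≈ 0.9000

0.9000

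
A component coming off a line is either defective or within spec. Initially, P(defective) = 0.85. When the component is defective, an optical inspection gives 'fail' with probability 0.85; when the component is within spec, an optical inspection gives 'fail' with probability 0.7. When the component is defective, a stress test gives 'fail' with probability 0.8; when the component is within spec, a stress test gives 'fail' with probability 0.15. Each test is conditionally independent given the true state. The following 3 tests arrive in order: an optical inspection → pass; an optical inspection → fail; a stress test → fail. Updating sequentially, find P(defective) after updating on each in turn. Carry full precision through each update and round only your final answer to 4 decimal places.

Apply Bayes' rule sequentially, carrying P(defective) forward.
After an optical inspection='pass': P(defective) = 0.15·0.8500 / (0.15·0.8500 + 0.3·0.1500) ≈ 0.7391
After an optical inspection='fail': P(defective) = 0.85·0.7391 / (0.85·0.7391 + 0.7·0.2609) ≈ 0.7748
After a stress test='fail': P(defective) = 0.8·0.7748 / (0.8·0.7748 + 0.15·0.2252) ≈ 0.9483

0.9483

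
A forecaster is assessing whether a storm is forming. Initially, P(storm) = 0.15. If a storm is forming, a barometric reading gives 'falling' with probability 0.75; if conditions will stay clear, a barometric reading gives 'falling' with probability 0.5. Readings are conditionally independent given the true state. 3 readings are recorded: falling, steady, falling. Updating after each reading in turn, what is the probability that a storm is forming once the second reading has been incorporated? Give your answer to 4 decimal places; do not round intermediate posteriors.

0.1169

After 'falling': P(storm) = 0.75·0.1500 / (0.75·0.1500 + 0.5·0.8500) ≈ 0.2093
After 'steady': P(storm) = 0.25·0.2093 / (0.25·0.2093 + 0.5·0.7907) ≈ 0.1169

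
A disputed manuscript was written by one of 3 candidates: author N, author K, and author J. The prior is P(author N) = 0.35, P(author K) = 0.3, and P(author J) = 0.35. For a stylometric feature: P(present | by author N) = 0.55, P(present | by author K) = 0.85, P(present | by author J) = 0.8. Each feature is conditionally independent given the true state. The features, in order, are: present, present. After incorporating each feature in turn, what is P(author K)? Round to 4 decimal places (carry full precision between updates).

After 'present': normaliser = 0.55·0.3500 + 0.85·0.3000 + 0.8·0.3500; P(author N) ≈ 0.2646, P(author K) ≈ 0.3505, P(author J) ≈ 0.3849
After 'present': normaliser = 0.55·0.2646 + 0.85·0.3505 + 0.8·0.3849; P(author N) ≈ 0.1937, P(author K) ≈ 0.3965, P(author J) ≈ 0.4098

0.3965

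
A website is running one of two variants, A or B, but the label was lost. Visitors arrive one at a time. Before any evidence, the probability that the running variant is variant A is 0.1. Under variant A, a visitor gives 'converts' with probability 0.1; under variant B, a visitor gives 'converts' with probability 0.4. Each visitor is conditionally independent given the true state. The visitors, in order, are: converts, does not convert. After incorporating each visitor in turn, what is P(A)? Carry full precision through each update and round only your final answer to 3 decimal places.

After 'converts': P(A) = 0.1·0.1000 / (0.1·0.1000 + 0.4·0.9000) ≈ 0.0270
After 'does not convert': P(A) = 0.9·0.0270 / (0.9·0.0270 + 0.6·0.9730) ≈ 0.0400

0.040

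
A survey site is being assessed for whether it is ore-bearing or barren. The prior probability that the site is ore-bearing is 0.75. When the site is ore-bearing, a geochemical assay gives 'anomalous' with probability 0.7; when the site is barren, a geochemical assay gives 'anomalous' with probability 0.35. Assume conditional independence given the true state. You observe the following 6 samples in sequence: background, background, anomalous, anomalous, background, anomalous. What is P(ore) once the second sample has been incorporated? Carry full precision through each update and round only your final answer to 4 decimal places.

0.3899

After 'background': P(ore) = 0.3·0.7500 / (0.3·0.7500 + 0.65·0.2500) ≈ 0.5806
After 'background': P(ore) = 0.3·0.5806 / (0.3·0.5806 + 0.65·0.4194) ≈ 0.3899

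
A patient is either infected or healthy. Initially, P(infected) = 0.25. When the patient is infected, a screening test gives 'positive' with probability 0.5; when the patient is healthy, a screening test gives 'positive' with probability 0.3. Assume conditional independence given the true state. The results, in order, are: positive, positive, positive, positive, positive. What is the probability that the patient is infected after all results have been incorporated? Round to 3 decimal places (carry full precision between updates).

0.811

Each posterior becomes the prior for the next update.
After 'positive': P(infected) = 0.5·0.2500 / (0.5·0.2500 + 0.3·0.7500) ≈ 0.3571
After 'positive': P(infected) = 0.5·0.3571 / (0.5·0.3571 + 0.3·0.6429) ≈ 0.4808
After 'positive': P(infected) = 0.5·0.4808 / (0.5·0.4808 + 0.3·0.5192) ≈ 0.6068
After 'positive': P(infected) = 0.5·0.6068 / (0.5·0.6068 + 0.3·0.3932) ≈ 0.7200
After 'positive': P(infected) = 0.5·0.7200 / (0.5·0.7200 + 0.3·0.2800) ≈ 0.8108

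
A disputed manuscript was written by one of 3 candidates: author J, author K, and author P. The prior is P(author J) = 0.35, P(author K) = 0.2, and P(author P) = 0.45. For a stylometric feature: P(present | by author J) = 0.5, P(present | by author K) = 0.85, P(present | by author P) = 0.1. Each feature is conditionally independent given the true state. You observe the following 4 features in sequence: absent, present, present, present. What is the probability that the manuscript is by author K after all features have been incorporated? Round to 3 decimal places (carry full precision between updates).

0.453

Apply Bayes' rule sequentially, carrying P(author K) forward.
After 'absent': normaliser = 0.5·0.3500 + 0.15·0.2000 + 0.9·0.4500; P(author J) ≈ 0.2869, P(author K) ≈ 0.0492, P(author P) ≈ 0.6639
After 'present': normaliser = 0.5·0.2869 + 0.85·0.0492 + 0.1·0.6639; P(author J) ≈ 0.5700, P(author K) ≈ 0.1661, P(author P) ≈ 0.2638
After 'present': normaliser = 0.5·0.5700 + 0.85·0.1661 + 0.1·0.2638; P(author J) ≈ 0.6297, P(author K) ≈ 0.3120, P(author P) ≈ 0.0583
After 'present': normaliser = 0.5·0.6297 + 0.85·0.3120 + 0.1·0.0583; P(author J) ≈ 0.5374, P(author K) ≈ 0.4526, P(author P) ≈ 0.0099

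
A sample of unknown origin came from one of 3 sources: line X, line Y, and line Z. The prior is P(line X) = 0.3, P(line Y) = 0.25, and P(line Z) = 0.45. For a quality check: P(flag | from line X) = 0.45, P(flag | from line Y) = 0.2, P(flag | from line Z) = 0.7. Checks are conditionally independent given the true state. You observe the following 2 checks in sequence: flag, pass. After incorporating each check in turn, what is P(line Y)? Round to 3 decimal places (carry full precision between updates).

0.192

After 'flag': normaliser = 0.45·0.3000 + 0.2·0.2500 + 0.7·0.4500; P(line X) ≈ 0.2700, P(line Y) ≈ 0.1000, P(line Z) ≈ 0.6300
After 'pass': normaliser = 0.55·0.2700 + 0.8·0.1000 + 0.3·0.6300; P(line X) ≈ 0.3557, P(line Y) ≈ 0.1916, P(line Z) ≈ 0.4527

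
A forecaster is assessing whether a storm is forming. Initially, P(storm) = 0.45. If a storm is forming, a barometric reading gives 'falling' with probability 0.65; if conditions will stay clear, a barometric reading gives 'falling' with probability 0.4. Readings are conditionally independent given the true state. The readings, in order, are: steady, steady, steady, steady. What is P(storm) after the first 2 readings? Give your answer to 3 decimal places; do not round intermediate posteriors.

0.218

Each posterior becomes the prior for the next update.
After 'steady': P(storm) = 0.35·0.4500 / (0.35·0.4500 + 0.6·0.5500) ≈ 0.3231
After 'steady': P(storm) = 0.35·0.3231 / (0.35·0.3231 + 0.6·0.6769) ≈ 0.2178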